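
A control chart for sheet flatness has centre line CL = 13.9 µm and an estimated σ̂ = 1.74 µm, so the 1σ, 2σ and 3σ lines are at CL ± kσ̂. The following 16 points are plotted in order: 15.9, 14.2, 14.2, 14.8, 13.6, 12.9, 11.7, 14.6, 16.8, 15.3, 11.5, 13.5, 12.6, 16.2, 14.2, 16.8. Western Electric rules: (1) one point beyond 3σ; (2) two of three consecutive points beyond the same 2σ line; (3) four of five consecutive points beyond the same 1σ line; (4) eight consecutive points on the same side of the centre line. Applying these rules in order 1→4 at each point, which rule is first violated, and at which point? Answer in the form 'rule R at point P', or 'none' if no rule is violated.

none

Zone of each point (C = within 1σ̂, B = 1σ̂–2σ̂, A = 2σ̂–3σ̂, * = beyond 3σ̂; sign = side of CL): 1:+B, 2:+C, 3:+C, 4:+C, 5:-C, 6:-C, 7:-B, 8:+C, 9:+B, 10:+C, 11:-B, 12:-C, 13:-C, 14:+B, 15:+C, 16:+B
No rule fires across all 16 points.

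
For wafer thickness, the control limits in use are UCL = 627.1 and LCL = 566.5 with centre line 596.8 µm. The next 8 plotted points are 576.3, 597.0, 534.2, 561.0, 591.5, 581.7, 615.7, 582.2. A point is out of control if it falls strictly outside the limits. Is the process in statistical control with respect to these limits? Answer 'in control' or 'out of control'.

out of control

Compare each point to [566.5, 627.1]: sample 3 = 534.2 < LCL; sample 4 = 561.0 < LCL.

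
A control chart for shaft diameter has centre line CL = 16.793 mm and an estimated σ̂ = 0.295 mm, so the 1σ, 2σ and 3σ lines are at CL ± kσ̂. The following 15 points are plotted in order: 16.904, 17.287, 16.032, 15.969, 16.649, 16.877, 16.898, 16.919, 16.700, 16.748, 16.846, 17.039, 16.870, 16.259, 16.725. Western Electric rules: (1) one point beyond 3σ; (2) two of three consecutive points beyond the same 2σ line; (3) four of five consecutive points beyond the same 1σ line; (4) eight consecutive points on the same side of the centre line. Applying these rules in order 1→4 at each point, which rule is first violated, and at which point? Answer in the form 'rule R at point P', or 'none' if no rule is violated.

rule 2 at point 4

Zone of each point (C = within 1σ̂, B = 1σ̂–2σ̂, A = 2σ̂–3σ̂, * = beyond 3σ̂; sign = side of CL): 1:+C, 2:+B, 3:-A, 4:-A, 5:-C, 6:+C, 7:+C, 8:+C, 9:-C, 10:-C, 11:+C, 12:+C, 13:+C, 14:-B, 15:-C
Rule 2 (two of three consecutive points beyond the same 2σ limit) is satisfied at point 4.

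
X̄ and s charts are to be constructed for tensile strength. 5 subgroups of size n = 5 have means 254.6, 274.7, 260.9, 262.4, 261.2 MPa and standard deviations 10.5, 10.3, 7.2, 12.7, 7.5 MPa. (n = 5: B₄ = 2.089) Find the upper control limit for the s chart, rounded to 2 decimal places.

s̄ = (10.5 + 10.3 + 7.2 + 12.7 + 7.5) / 5 = 9.6400
UCL_s = B₄·s̄ = 2.089 × 9.6400 = 20.1380

20.14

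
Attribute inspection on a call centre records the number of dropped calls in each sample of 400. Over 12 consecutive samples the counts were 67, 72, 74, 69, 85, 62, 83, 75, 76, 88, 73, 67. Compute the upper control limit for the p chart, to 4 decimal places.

0.2439

p̄ = Σdᵢ / (k·n) = 891 / (12 × 400) = 0.18563
UCL = p̄ + 3·√(p̄(1−p̄)/n) = 0.18563 + 3 × √(0.18563×0.81437/400) = 0.18563 + 3 × 0.01944 = 0.24395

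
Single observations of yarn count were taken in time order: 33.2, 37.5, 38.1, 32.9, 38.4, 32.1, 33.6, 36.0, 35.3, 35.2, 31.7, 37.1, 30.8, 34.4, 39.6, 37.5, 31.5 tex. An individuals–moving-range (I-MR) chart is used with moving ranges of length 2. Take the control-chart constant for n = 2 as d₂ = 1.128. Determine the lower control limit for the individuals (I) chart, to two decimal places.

X̄ = (33.2 + 37.5 + 38.1 + 32.9 + 38.4 + 32.1 + 33.6 + 36.0 + 35.3 + 35.2 + 31.7 + 37.1 + 30.8 + 34.4 + 39.6 + 37.5 + 31.5) / 17 = 34.9941
Moving ranges: 4.3, 0.6, 5.2, 5.5, 6.3, 1.5, 2.4, 0.7, 0.1, 3.5, 5.4, 6.3, 3.6, 5.2, 2.1, 6.0; M̄R̄ = 58.7000 / 16 = 3.6688
LCL = X̄ − 3·M̄R̄/d₂ = 34.9941 − 3 × 3.6688 / 1.128 = 25.2368

25.24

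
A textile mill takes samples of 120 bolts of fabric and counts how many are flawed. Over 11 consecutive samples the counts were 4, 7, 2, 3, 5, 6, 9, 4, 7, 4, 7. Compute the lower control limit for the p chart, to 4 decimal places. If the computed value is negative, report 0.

p̄ = Σdᵢ / (k·n) = 58 / (11 × 120) = 0.04394
LCL = p̄ − 3·√(p̄(1−p̄)/n) = 0.04394 − 3 × 0.01871 = -0.01219 → 0 (negative, so LCL = 0)

0.0000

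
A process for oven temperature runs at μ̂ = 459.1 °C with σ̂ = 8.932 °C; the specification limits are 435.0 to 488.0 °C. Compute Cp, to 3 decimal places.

Cp = (USL − LSL) / (6σ̂) = (488.0 − 435.0) / (6 × 8.932) = 53.0000 / 53.5920 = 0.9890

0.989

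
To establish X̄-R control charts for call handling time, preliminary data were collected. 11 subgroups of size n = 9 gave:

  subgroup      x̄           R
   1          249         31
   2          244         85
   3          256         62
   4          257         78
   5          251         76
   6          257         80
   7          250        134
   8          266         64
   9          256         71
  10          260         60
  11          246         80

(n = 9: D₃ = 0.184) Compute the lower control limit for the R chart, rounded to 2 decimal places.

R̄ = (31 + 85 + 62 + 78 + 76 + 80 + 134 + 64 + 71 + 60 + 80) / 11 = 821.0000 / 11 = 74.6364
LCL_R = D₃·R̄ = 0.184 × 74.6364 = 13.7331

13.73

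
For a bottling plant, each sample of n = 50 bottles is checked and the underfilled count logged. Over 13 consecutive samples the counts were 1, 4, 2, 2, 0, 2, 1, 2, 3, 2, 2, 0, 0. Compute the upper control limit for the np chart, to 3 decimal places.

p̄ = Σdᵢ / (k·n) = 21 / (13 × 50) = 0.03231
UCL = np̄ + 3·√(np̄(1−p̄)) = 1.6154 + 3 × √(1.6154×0.96769) = 1.6154 + 3 × 1.2503 = 5.3662

5.366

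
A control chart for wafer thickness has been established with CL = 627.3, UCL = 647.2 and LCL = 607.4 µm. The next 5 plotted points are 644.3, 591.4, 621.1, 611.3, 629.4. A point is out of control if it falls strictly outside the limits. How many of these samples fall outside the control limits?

1

Compare each point to [607.4, 647.2]: sample 2 = 591.4 < LCL.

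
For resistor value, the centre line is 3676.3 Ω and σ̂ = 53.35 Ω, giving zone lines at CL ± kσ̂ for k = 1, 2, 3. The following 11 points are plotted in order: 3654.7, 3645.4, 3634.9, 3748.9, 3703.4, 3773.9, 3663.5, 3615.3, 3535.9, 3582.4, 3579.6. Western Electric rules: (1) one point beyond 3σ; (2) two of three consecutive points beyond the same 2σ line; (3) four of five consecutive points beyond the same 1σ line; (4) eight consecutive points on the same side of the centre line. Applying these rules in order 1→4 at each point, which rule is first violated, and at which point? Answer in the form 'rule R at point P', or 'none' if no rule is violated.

Zone of each point (C = within 1σ̂, B = 1σ̂–2σ̂, A = 2σ̂–3σ̂, * = beyond 3σ̂; sign = side of CL): 1:-C, 2:-C, 3:-C, 4:+B, 5:+C, 6:+B, 7:-C, 8:-B, 9:-A, 10:-B, 11:-B
Rule 3 (four of five consecutive points beyond the same 1σ limit) is satisfied at point 11.

rule 3 at point 11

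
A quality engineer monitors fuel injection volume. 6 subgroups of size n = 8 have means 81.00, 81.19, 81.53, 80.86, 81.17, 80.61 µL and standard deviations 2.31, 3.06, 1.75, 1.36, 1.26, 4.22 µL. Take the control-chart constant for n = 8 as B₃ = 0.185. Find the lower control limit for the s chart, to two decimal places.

0.43

s̄ = (2.31 + 3.06 + 1.75 + 1.36 + 1.26 + 4.22) / 6 = 2.3267
LCL_s = B₃·s̄ = 0.185 × 2.3267 = 0.4304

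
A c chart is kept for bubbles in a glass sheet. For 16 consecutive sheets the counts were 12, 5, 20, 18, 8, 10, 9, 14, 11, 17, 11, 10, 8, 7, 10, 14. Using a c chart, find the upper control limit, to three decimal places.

c̄ = (12 + 5 + 20 + 18 + 8 + 10 + 9 + 14 + 11 + 17 + 11 + 10 + 8 + 7 + 10 + 14) / 16 = 184 / 16 = 11.5000
UCL = c̄ + 3√c̄ = 11.5000 + 3 × √11.5000 = 11.5000 + 3 × 3.3912 = 21.6735

21.673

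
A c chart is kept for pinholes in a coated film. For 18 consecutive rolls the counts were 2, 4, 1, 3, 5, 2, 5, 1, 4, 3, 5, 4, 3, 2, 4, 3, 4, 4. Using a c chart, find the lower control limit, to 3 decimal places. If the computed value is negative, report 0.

c̄ = (2 + 4 + 1 + 3 + 5 + 2 + 5 + 1 + 4 + 3 + 5 + 4 + 3 + 2 + 4 + 3 + 4 + 4) / 18 = 59 / 18 = 3.2778
LCL = c̄ − 3√c̄ = 3.2778 − 3 × 1.8105 = -2.1536 → 0 (cannot be negative)

0.000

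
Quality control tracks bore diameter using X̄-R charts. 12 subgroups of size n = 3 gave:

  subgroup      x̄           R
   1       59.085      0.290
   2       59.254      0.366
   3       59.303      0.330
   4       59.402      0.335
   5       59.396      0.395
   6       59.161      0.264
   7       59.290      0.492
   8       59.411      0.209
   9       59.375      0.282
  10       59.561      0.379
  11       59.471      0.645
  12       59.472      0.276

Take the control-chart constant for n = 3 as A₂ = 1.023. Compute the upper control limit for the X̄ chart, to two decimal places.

59.71

X̄̄ = (59.085 + 59.254 + 59.303 + 59.402 + 59.396 + 59.161 + 59.290 + 59.411 + 59.375 + 59.561 + 59.471 + 59.472) / 12 = 712.1810 / 12 = 59.3484
R̄ = (0.290 + 0.366 + 0.330 + 0.335 + 0.395 + 0.264 + 0.492 + 0.209 + 0.282 + 0.379 + 0.645 + 0.276) / 12 = 4.2630 / 12 = 0.3553
UCL = X̄̄ + A₂·R̄ = 59.3484 + 1.023 × 0.3553 = 59.7118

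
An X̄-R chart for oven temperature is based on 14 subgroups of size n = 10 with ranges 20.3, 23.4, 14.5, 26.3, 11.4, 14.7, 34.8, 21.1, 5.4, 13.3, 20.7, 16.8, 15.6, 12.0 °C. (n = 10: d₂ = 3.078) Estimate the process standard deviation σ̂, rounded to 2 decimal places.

R̄ = (20.3 + 23.4 + 14.5 + 26.3 + 11.4 + 14.7 + 34.8 + 21.1 + 5.4 + 13.3 + 20.7 + 16.8 + 15.6 + 12.0) / 14 = 17.8786
σ̂ = R̄ / d₂ = 17.8786 / 3.078 = 5.8085

5.81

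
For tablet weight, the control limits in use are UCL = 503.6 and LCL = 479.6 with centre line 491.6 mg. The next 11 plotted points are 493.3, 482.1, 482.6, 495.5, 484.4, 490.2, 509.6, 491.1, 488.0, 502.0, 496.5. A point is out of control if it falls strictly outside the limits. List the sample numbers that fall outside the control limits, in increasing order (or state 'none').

7

Compare each point to [479.6, 503.6]: sample 7 = 509.6 > UCL.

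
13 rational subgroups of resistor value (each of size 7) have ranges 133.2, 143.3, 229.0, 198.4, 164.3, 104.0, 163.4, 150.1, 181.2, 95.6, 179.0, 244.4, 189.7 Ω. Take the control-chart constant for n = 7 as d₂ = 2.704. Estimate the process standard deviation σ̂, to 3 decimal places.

R̄ = (133.2 + 143.3 + 229.0 + 198.4 + 164.3 + 104.0 + 163.4 + 150.1 + 181.2 + 95.6 + 179.0 + 244.4 + 189.7) / 13 = 167.3538
σ̂ = R̄ / d₂ = 167.3538 / 2.704 = 61.8912

61.891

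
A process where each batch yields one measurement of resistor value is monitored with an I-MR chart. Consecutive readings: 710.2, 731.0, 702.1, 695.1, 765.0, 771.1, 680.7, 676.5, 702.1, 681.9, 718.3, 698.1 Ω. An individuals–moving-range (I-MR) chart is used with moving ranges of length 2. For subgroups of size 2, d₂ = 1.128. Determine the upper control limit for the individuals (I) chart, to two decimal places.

790.72

X̄ = (710.2 + 731.0 + 702.1 + 695.1 + 765.0 + 771.1 + 680.7 + 676.5 + 702.1 + 681.9 + 718.3 + 698.1) / 12 = 711.0083
Moving ranges: 20.8, 28.9, 7.0, 69.9, 6.1, 90.4, 4.2, 25.6, 20.2, 36.4, 20.2; M̄R̄ = 329.7000 / 11 = 29.9727
UCL = X̄ + 3·M̄R̄/d₂ = 711.0083 + 3 × 29.9727 / 1.128 = 790.7230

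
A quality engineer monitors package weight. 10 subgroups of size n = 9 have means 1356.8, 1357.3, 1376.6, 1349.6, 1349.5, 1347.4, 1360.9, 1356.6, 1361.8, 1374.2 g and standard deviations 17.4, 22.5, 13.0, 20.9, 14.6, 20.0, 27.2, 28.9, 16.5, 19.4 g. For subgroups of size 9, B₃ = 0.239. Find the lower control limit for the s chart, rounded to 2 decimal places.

4.79

s̄ = (17.4 + 22.5 + 13.0 + 20.9 + 14.6 + 20.0 + 27.2 + 28.9 + 16.5 + 19.4) / 10 = 20.0400
LCL_s = B₃·s̄ = 0.239 × 20.0400 = 4.7896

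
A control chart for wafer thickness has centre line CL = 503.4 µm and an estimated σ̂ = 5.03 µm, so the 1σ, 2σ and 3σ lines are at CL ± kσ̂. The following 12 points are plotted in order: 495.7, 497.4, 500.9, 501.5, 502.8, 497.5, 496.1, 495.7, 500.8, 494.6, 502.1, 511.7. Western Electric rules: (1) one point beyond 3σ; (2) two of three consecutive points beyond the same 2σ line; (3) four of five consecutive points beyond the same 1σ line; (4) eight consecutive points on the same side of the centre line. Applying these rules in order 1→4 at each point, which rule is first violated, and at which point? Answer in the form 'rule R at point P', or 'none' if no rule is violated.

rule 4 at point 8

Zone of each point (C = within 1σ̂, B = 1σ̂–2σ̂, A = 2σ̂–3σ̂, * = beyond 3σ̂; sign = side of CL): 1:-B, 2:-B, 3:-C, 4:-C, 5:-C, 6:-B, 7:-B, 8:-B, 9:-C, 10:-B, 11:-C, 12:+B
Rule 4 (eight consecutive points on the same side of the centre line) is satisfied at point 8.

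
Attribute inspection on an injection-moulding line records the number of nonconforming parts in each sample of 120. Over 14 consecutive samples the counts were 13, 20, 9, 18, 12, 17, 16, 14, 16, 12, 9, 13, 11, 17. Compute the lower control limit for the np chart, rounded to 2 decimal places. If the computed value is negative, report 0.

3.50

p̄ = Σdᵢ / (k·n) = 197 / (14 × 120) = 0.11726
LCL = np̄ − 3·√(np̄(1−p̄)) = 14.0714 − 3 × 3.5244 = 3.4982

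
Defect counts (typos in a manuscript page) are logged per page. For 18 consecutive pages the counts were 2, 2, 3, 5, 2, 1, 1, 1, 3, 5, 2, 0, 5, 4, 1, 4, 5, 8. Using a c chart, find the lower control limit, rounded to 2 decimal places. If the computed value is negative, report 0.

0.00

c̄ = (2 + 2 + 3 + 5 + 2 + 1 + 1 + 1 + 3 + 5 + 2 + 0 + 5 + 4 + 1 + 4 + 5 + 8) / 18 = 54 / 18 = 3.0000
LCL = c̄ − 3√c̄ = 3.0000 − 3 × 1.7321 = -2.1962 → 0 (cannot be negative)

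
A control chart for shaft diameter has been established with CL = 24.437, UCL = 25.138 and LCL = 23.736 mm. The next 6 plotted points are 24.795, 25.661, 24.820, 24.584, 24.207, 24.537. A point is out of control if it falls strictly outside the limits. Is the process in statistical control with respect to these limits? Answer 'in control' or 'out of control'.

Compare each point to [23.736, 25.138]: sample 2 = 25.661 > UCL.

out of control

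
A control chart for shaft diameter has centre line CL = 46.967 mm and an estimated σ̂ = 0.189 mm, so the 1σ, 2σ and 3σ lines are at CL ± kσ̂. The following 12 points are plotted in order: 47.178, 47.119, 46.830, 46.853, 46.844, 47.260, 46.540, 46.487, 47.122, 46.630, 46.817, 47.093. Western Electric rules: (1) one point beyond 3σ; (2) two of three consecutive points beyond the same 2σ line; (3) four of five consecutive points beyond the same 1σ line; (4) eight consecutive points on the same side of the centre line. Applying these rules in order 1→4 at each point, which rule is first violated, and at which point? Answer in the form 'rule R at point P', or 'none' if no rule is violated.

rule 2 at point 8

Zone of each point (C = within 1σ̂, B = 1σ̂–2σ̂, A = 2σ̂–3σ̂, * = beyond 3σ̂; sign = side of CL): 1:+B, 2:+C, 3:-C, 4:-C, 5:-C, 6:+B, 7:-A, 8:-A, 9:+C, 10:-B, 11:-C, 12:+C
Rule 2 (two of three consecutive points beyond the same 2σ limit) is satisfied at point 8.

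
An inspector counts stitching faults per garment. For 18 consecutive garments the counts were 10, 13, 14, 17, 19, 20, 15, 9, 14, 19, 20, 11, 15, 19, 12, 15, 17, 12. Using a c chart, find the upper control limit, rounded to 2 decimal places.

26.70

c̄ = (10 + 13 + 14 + 17 + 19 + 20 + 15 + 9 + 14 + 19 + 20 + 11 + 15 + 19 + 12 + 15 + 17 + 12) / 18 = 271 / 18 = 15.0556
UCL = c̄ + 3√c̄ = 15.0556 + 3 × √15.0556 = 15.0556 + 3 × 3.8801 = 26.6960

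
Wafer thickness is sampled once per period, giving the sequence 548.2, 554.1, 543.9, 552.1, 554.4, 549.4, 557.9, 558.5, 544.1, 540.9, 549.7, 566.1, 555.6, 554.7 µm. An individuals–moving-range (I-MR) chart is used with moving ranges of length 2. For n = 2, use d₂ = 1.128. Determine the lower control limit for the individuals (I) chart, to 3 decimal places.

532.699

X̄ = (548.2 + 554.1 + 543.9 + 552.1 + 554.4 + 549.4 + 557.9 + 558.5 + 544.1 + 540.9 + 549.7 + 566.1 + 555.6 + 554.7) / 14 = 552.1143
Moving ranges: 5.9, 10.2, 8.2, 2.3, 5.0, 8.5, 0.6, 14.4, 3.2, 8.8, 16.4, 10.5, 0.9; M̄R̄ = 94.9000 / 13 = 7.3000
LCL = X̄ − 3·M̄R̄/d₂ = 552.1143 − 3 × 7.3000 / 1.128 = 532.6994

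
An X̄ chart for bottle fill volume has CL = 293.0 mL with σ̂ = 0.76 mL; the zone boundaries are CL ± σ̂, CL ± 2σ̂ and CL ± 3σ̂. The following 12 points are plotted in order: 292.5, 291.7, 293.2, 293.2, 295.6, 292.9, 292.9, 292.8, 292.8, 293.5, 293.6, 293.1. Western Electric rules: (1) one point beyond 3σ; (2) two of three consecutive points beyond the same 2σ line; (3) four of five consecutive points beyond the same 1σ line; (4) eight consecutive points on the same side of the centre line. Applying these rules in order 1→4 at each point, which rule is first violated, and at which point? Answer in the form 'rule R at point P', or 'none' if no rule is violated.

rule 1 at point 5

Zone of each point (C = within 1σ̂, B = 1σ̂–2σ̂, A = 2σ̂–3σ̂, * = beyond 3σ̂; sign = side of CL): 1:-C, 2:-B, 3:+C, 4:+C, 5:+*, 6:-C, 7:-C, 8:-C, 9:-C, 10:+C, 11:+C, 12:+C
Rule 1 (one point beyond the 3σ limits) is satisfied at point 5.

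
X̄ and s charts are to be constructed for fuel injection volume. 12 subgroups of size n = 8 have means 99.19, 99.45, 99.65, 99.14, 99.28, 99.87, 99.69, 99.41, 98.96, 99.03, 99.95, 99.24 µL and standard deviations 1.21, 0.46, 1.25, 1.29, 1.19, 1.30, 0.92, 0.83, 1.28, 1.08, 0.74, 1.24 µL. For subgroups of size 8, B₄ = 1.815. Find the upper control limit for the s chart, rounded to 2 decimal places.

s̄ = (1.21 + 0.46 + 1.25 + 1.29 + 1.19 + 1.30 + 0.92 + 0.83 + 1.28 + 1.08 + 0.74 + 1.24) / 12 = 1.0658
UCL_s = B₄·s̄ = 1.815 × 1.0658 = 1.9345

1.93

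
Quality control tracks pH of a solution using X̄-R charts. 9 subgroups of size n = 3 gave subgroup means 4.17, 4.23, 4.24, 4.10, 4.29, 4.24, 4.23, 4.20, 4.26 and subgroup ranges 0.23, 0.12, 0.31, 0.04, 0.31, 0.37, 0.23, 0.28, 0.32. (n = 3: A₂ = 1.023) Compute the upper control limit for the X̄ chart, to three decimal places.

X̄̄ = (4.17 + 4.23 + 4.24 + 4.10 + 4.29 + 4.24 + 4.23 + 4.20 + 4.26) / 9 = 37.9600 / 9 = 4.2178
R̄ = (0.23 + 0.12 + 0.31 + 0.04 + 0.31 + 0.37 + 0.23 + 0.28 + 0.32) / 9 = 2.2100 / 9 = 0.2456
UCL = X̄̄ + A₂·R̄ = 4.2178 + 1.023 × 0.2456 = 4.4690

4.469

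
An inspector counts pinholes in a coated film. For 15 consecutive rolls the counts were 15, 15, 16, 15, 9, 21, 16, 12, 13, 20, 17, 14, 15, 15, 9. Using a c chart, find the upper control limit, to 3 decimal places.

c̄ = (15 + 15 + 16 + 15 + 9 + 21 + 16 + 12 + 13 + 20 + 17 + 14 + 15 + 15 + 9) / 15 = 222 / 15 = 14.8000
UCL = c̄ + 3√c̄ = 14.8000 + 3 × √14.8000 = 14.8000 + 3 × 3.8471 = 26.3412

26.341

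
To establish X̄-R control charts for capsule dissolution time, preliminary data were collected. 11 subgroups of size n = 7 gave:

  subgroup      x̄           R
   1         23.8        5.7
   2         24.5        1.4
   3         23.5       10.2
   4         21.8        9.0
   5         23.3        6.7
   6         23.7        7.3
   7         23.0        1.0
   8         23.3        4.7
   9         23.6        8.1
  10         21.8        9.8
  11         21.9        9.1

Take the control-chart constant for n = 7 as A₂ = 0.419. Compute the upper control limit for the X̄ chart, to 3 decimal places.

X̄̄ = (23.8 + 24.5 + 23.5 + 21.8 + 23.3 + 23.7 + 23.0 + 23.3 + 23.6 + 21.8 + 21.9) / 11 = 254.2000 / 11 = 23.1091
R̄ = (5.7 + 1.4 + 10.2 + 9.0 + 6.7 + 7.3 + 1.0 + 4.7 + 8.1 + 9.8 + 9.1) / 11 = 73.0000 / 11 = 6.6364
UCL = X̄̄ + A₂·R̄ = 23.1091 + 0.419 × 6.6364 = 25.8897

25.890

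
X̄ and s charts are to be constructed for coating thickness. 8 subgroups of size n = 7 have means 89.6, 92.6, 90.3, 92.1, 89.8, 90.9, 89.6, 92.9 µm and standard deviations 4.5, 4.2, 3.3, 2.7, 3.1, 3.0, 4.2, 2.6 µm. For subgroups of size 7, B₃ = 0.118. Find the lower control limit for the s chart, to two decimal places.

0.41

s̄ = (4.5 + 4.2 + 3.3 + 2.7 + 3.1 + 3.0 + 4.2 + 2.6) / 8 = 3.4500
LCL_s = B₃·s̄ = 0.118 × 3.4500 = 0.4071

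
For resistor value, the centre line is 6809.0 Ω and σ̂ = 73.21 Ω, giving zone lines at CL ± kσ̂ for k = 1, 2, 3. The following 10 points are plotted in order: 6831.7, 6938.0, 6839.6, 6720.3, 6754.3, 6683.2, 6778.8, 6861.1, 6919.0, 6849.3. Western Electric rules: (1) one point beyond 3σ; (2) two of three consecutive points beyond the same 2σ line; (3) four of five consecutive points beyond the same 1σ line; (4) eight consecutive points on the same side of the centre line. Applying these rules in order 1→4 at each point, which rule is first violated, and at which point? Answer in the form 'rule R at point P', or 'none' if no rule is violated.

Zone of each point (C = within 1σ̂, B = 1σ̂–2σ̂, A = 2σ̂–3σ̂, * = beyond 3σ̂; sign = side of CL): 1:+C, 2:+B, 3:+C, 4:-B, 5:-C, 6:-B, 7:-C, 8:+C, 9:+B, 10:+C
No rule fires across all 10 points.

none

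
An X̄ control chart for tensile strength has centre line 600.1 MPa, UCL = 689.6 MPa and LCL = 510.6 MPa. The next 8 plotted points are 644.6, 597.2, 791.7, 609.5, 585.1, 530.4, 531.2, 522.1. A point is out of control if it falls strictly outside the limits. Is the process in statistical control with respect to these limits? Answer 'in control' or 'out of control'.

Compare each point to [510.6, 689.6]: sample 3 = 791.7 > UCL.

out of control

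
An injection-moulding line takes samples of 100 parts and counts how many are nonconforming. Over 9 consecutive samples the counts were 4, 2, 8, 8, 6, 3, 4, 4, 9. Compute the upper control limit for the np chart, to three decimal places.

p̄ = Σdᵢ / (k·n) = 48 / (9 × 100) = 0.05333
UCL = np̄ + 3·√(np̄(1−p̄)) = 5.3333 + 3 × √(5.3333×0.94667) = 5.3333 + 3 × 2.2470 = 12.0743

12.074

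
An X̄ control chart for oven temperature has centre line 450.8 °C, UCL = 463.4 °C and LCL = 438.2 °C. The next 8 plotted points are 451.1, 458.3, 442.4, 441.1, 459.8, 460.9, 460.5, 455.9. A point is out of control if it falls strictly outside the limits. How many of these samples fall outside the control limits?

All 8 points lie within [438.2, 463.4].

0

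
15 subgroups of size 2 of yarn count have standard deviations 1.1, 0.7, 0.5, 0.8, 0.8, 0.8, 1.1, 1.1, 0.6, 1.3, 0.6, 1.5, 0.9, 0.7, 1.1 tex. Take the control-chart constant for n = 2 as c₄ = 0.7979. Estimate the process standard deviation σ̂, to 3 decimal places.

s̄ = (1.1 + 0.7 + 0.5 + 0.8 + 0.8 + 0.8 + 1.1 + 1.1 + 0.6 + 1.3 + 0.6 + 1.5 + 0.9 + 0.7 + 1.1) / 15 = 0.9067
σ̂ = s̄ / c₄ = 0.9067 / 0.7979 = 1.1363

1.136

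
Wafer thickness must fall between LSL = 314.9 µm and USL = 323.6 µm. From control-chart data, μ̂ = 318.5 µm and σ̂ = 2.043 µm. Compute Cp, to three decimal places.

Cp = (USL − LSL) / (6σ̂) = (323.6 − 314.9) / (6 × 2.043) = 8.7000 / 12.2580 = 0.7097

0.710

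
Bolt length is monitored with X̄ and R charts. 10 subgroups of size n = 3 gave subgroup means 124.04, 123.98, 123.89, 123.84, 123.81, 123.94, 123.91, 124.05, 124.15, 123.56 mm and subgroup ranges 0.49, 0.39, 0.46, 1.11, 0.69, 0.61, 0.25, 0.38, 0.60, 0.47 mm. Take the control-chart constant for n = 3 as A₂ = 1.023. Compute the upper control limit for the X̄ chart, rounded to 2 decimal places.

124.47

X̄̄ = (124.04 + 123.98 + 123.89 + 123.84 + 123.81 + 123.94 + 123.91 + 124.05 + 124.15 + 123.56) / 10 = 1239.1700 / 10 = 123.9170
R̄ = (0.49 + 0.39 + 0.46 + 1.11 + 0.69 + 0.61 + 0.25 + 0.38 + 0.60 + 0.47) / 10 = 5.4500 / 10 = 0.5450
UCL = X̄̄ + A₂·R̄ = 123.9170 + 1.023 × 0.5450 = 124.4745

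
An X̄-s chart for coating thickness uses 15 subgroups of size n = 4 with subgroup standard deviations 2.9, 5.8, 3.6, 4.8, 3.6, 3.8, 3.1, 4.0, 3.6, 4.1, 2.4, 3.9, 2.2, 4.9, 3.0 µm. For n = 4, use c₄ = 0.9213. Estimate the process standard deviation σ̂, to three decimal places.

4.031

s̄ = (2.9 + 5.8 + 3.6 + 4.8 + 3.6 + 3.8 + 3.1 + 4.0 + 3.6 + 4.1 + 2.4 + 3.9 + 2.2 + 4.9 + 3.0) / 15 = 3.7133
σ̂ = s̄ / c₄ = 3.7133 / 0.9213 = 4.0305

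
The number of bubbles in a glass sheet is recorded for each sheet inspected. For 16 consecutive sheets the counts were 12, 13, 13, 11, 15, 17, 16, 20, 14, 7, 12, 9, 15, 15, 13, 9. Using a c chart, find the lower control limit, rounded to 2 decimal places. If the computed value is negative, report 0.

c̄ = (12 + 13 + 13 + 11 + 15 + 17 + 16 + 20 + 14 + 7 + 12 + 9 + 15 + 15 + 13 + 9) / 16 = 211 / 16 = 13.1875
LCL = c̄ − 3√c̄ = 13.1875 − 3 × 3.6315 = 2.2931

2.29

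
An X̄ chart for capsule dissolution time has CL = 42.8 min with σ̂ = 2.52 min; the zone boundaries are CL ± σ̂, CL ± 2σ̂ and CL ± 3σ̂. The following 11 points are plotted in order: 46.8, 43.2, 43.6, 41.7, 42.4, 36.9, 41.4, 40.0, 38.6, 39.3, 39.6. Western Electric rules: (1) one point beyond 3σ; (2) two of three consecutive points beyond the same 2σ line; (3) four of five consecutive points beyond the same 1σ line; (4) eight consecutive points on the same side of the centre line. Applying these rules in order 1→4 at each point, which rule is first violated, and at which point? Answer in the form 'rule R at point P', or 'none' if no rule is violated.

rule 3 at point 10

Zone of each point (C = within 1σ̂, B = 1σ̂–2σ̂, A = 2σ̂–3σ̂, * = beyond 3σ̂; sign = side of CL): 1:+B, 2:+C, 3:+C, 4:-C, 5:-C, 6:-A, 7:-C, 8:-B, 9:-B, 10:-B, 11:-B
Rule 3 (four of five consecutive points beyond the same 1σ limit) is satisfied at point 10.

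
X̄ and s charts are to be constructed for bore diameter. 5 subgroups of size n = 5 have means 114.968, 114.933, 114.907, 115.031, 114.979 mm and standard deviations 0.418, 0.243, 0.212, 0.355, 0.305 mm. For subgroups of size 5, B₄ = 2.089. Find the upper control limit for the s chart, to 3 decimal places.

s̄ = (0.418 + 0.243 + 0.212 + 0.355 + 0.305) / 5 = 0.3066
UCL_s = B₄·s̄ = 2.089 × 0.3066 = 0.6405

0.640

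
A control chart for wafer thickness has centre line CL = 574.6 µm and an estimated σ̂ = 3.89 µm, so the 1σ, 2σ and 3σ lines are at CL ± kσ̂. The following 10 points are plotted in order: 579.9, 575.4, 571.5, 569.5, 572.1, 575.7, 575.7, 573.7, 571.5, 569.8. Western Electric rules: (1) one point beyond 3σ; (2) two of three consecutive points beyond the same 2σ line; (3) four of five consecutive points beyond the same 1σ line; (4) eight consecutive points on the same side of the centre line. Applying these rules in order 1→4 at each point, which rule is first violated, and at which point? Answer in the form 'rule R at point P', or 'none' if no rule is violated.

none

Zone of each point (C = within 1σ̂, B = 1σ̂–2σ̂, A = 2σ̂–3σ̂, * = beyond 3σ̂; sign = side of CL): 1:+B, 2:+C, 3:-C, 4:-B, 5:-C, 6:+C, 7:+C, 8:-C, 9:-C, 10:-B
No rule fires across all 10 points.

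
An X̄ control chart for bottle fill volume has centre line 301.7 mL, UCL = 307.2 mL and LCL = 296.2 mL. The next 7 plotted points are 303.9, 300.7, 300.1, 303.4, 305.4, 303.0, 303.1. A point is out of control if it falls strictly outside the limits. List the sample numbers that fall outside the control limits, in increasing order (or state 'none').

none

All 7 points lie within [296.2, 307.2].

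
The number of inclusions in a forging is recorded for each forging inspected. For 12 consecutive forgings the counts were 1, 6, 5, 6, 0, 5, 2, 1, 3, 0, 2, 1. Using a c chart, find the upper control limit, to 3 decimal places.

c̄ = (1 + 6 + 5 + 6 + 0 + 5 + 2 + 1 + 3 + 0 + 2 + 1) / 12 = 32 / 12 = 2.6667
UCL = c̄ + 3√c̄ = 2.6667 + 3 × √2.6667 = 2.6667 + 3 × 1.6330 = 7.5656

7.566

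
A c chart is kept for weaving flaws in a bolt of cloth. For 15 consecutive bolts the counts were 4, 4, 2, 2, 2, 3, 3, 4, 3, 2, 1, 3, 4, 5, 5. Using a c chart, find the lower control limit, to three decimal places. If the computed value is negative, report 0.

0.000

c̄ = (4 + 4 + 2 + 2 + 2 + 3 + 3 + 4 + 3 + 2 + 1 + 3 + 4 + 5 + 5) / 15 = 47 / 15 = 3.1333
LCL = c̄ − 3√c̄ = 3.1333 − 3 × 1.7701 = -2.1770 → 0 (cannot be negative)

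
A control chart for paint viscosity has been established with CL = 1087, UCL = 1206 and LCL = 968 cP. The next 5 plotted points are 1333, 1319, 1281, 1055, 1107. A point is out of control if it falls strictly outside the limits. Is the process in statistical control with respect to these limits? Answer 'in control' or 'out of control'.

out of control

Compare each point to [968, 1206]: sample 1 = 1333 > UCL; sample 2 = 1319 > UCL; sample 3 = 1281 > UCL.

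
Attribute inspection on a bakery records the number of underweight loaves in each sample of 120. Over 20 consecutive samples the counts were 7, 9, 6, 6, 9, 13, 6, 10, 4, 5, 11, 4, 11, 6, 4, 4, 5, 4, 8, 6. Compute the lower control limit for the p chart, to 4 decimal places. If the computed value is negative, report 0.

0.0000

p̄ = Σdᵢ / (k·n) = 138 / (20 × 120) = 0.05750
LCL = p̄ − 3·√(p̄(1−p̄)/n) = 0.05750 − 3 × 0.02125 = -0.00625 → 0 (negative, so LCL = 0)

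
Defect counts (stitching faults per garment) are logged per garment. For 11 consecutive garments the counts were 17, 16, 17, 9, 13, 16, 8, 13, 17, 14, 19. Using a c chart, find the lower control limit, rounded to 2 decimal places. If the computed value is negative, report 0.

c̄ = (17 + 16 + 17 + 9 + 13 + 16 + 8 + 13 + 17 + 14 + 19) / 11 = 159 / 11 = 14.4545
LCL = c̄ − 3√c̄ = 14.4545 − 3 × 3.8019 = 3.0488

3.05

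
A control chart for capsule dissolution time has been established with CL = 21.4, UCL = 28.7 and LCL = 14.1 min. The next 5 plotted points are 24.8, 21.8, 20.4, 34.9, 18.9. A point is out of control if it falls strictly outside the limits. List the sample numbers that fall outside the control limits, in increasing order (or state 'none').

4

Compare each point to [14.1, 28.7]: sample 4 = 34.9 > UCL.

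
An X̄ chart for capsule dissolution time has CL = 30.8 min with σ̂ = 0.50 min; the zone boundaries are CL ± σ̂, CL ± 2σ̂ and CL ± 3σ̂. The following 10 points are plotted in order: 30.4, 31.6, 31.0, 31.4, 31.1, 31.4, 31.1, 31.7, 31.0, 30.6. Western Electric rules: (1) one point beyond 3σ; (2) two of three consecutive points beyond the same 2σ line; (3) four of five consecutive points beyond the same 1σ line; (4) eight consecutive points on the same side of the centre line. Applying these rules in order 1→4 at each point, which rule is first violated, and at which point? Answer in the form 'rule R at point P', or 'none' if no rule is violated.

rule 4 at point 9

Zone of each point (C = within 1σ̂, B = 1σ̂–2σ̂, A = 2σ̂–3σ̂, * = beyond 3σ̂; sign = side of CL): 1:-C, 2:+B, 3:+C, 4:+B, 5:+C, 6:+B, 7:+C, 8:+B, 9:+C, 10:-C
Rule 4 (eight consecutive points on the same side of the centre line) is satisfied at point 9.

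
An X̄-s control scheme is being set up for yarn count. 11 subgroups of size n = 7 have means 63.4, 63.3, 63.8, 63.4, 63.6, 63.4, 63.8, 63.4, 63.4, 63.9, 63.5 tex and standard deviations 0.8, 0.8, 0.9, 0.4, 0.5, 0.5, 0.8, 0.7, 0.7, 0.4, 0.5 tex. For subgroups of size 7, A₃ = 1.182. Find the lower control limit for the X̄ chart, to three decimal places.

62.784

X̄̄ = (63.4 + 63.3 + 63.8 + 63.4 + 63.6 + 63.4 + 63.8 + 63.4 + 63.4 + 63.9 + 63.5) / 11 = 63.5364
s̄ = (0.8 + 0.8 + 0.9 + 0.4 + 0.5 + 0.5 + 0.8 + 0.7 + 0.7 + 0.4 + 0.5) / 11 = 0.6364
LCL = X̄̄ − A₃·s̄ = 63.5364 − 1.182 × 0.6364 = 62.7842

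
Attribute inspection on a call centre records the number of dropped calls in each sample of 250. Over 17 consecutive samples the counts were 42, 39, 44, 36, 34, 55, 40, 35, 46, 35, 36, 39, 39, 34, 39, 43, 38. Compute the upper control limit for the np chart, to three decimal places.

p̄ = Σdᵢ / (k·n) = 674 / (17 × 250) = 0.15859
UCL = np̄ + 3·√(np̄(1−p̄)) = 39.6471 + 3 × √(39.6471×0.84141) = 39.6471 + 3 × 5.7758 = 56.9744

56.974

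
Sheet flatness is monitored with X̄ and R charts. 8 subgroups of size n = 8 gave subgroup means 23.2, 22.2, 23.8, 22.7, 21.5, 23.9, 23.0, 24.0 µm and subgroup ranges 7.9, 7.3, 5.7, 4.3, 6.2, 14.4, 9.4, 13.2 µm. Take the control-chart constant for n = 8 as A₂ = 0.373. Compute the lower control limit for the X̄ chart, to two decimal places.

19.85

X̄̄ = (23.2 + 22.2 + 23.8 + 22.7 + 21.5 + 23.9 + 23.0 + 24.0) / 8 = 184.3000 / 8 = 23.0375
R̄ = (7.9 + 7.3 + 5.7 + 4.3 + 6.2 + 14.4 + 9.4 + 13.2) / 8 = 68.4000 / 8 = 8.5500
LCL = X̄̄ − A₂·R̄ = 23.0375 − 0.373 × 8.5500 = 19.8483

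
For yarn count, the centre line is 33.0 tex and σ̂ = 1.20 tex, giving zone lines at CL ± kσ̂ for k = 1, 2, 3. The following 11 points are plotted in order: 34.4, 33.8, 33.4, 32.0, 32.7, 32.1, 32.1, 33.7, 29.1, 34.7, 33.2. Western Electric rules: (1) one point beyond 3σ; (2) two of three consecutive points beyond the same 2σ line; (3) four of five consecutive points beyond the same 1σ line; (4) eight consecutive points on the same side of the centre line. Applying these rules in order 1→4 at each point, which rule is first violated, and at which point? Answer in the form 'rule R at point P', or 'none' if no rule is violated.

rule 1 at point 9

Zone of each point (C = within 1σ̂, B = 1σ̂–2σ̂, A = 2σ̂–3σ̂, * = beyond 3σ̂; sign = side of CL): 1:+B, 2:+C, 3:+C, 4:-C, 5:-C, 6:-C, 7:-C, 8:+C, 9:-*, 10:+B, 11:+C
Rule 1 (one point beyond the 3σ limits) is satisfied at point 9.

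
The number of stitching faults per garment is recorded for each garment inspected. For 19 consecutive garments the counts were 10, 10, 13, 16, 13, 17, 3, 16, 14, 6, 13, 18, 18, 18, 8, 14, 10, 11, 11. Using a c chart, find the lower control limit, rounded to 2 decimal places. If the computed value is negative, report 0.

1.94

c̄ = (10 + 10 + 13 + 16 + 13 + 17 + 3 + 16 + 14 + 6 + 13 + 18 + 18 + 18 + 8 + 14 + 10 + 11 + 11) / 19 = 239 / 19 = 12.5789
LCL = c̄ − 3√c̄ = 12.5789 − 3 × 3.5467 = 1.9389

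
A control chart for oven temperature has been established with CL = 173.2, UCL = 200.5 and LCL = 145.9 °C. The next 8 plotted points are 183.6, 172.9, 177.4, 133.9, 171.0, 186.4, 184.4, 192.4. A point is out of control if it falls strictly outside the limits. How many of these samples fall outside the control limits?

1

Compare each point to [145.9, 200.5]: sample 4 = 133.9 < LCL.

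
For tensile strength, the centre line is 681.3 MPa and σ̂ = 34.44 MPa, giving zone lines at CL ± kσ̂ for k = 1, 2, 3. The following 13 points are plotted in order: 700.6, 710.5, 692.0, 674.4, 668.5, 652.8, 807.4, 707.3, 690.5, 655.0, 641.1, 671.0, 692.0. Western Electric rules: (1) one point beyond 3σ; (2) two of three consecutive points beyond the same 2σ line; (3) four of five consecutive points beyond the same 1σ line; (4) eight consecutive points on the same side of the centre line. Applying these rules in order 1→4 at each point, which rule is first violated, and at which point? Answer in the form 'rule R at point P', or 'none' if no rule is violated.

Zone of each point (C = within 1σ̂, B = 1σ̂–2σ̂, A = 2σ̂–3σ̂, * = beyond 3σ̂; sign = side of CL): 1:+C, 2:+C, 3:+C, 4:-C, 5:-C, 6:-C, 7:+*, 8:+C, 9:+C, 10:-C, 11:-B, 12:-C, 13:+C
Rule 1 (one point beyond the 3σ limits) is satisfied at point 7.

rule 1 at point 7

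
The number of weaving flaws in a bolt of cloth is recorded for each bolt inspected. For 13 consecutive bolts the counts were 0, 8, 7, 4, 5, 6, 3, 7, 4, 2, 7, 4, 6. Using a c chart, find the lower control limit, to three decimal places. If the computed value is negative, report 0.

c̄ = (0 + 8 + 7 + 4 + 5 + 6 + 3 + 7 + 4 + 2 + 7 + 4 + 6) / 13 = 63 / 13 = 4.8462
LCL = c̄ − 3√c̄ = 4.8462 − 3 × 2.2014 = -1.7580 → 0 (cannot be negative)

0.000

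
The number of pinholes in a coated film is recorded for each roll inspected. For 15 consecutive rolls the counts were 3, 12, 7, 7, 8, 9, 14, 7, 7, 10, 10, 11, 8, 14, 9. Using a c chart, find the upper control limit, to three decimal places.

c̄ = (3 + 12 + 7 + 7 + 8 + 9 + 14 + 7 + 7 + 10 + 10 + 11 + 8 + 14 + 9) / 15 = 136 / 15 = 9.0667
UCL = c̄ + 3√c̄ = 9.0667 + 3 × √9.0667 = 9.0667 + 3 × 3.0111 = 18.0999

18.100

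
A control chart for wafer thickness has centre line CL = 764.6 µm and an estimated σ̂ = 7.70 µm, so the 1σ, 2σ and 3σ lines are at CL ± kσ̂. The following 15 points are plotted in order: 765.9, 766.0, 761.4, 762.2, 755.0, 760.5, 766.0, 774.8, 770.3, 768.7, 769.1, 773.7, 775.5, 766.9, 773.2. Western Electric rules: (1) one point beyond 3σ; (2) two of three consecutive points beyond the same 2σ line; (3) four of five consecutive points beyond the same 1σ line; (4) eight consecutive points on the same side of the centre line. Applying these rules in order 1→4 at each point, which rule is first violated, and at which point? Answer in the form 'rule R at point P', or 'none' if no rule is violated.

Zone of each point (C = within 1σ̂, B = 1σ̂–2σ̂, A = 2σ̂–3σ̂, * = beyond 3σ̂; sign = side of CL): 1:+C, 2:+C, 3:-C, 4:-C, 5:-B, 6:-C, 7:+C, 8:+B, 9:+C, 10:+C, 11:+C, 12:+B, 13:+B, 14:+C, 15:+B
Rule 4 (eight consecutive points on the same side of the centre line) is satisfied at point 14.

rule 4 at point 14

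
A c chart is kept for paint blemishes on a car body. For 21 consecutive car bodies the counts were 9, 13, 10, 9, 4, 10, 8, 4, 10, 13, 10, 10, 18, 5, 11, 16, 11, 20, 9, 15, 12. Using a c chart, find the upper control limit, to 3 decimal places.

20.673

c̄ = (9 + 13 + 10 + 9 + 4 + 10 + 8 + 4 + 10 + 13 + 10 + 10 + 18 + 5 + 11 + 16 + 11 + 20 + 9 + 15 + 12) / 21 = 227 / 21 = 10.8095
UCL = c̄ + 3√c̄ = 10.8095 + 3 × √10.8095 = 10.8095 + 3 × 3.2878 = 20.6729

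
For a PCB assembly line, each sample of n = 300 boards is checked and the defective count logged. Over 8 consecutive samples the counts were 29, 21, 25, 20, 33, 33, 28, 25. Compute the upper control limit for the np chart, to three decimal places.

p̄ = Σdᵢ / (k·n) = 214 / (8 × 300) = 0.08917
UCL = np̄ + 3·√(np̄(1−p̄)) = 26.7500 + 3 × √(26.7500×0.91083) = 26.7500 + 3 × 4.9361 = 41.5582

41.558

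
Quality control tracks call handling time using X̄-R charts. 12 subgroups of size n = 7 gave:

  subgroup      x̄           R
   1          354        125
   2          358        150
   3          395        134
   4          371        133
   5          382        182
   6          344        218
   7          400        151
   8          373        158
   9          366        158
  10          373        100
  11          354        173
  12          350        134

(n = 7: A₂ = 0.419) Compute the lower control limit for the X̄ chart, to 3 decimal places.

304.925

X̄̄ = (354 + 358 + 395 + 371 + 382 + 344 + 400 + 373 + 366 + 373 + 354 + 350) / 12 = 4420.0000 / 12 = 368.3333
R̄ = (125 + 150 + 134 + 133 + 182 + 218 + 151 + 158 + 158 + 100 + 173 + 134) / 12 = 1816.0000 / 12 = 151.3333
LCL = X̄̄ − A₂·R̄ = 368.3333 − 0.419 × 151.3333 = 304.9247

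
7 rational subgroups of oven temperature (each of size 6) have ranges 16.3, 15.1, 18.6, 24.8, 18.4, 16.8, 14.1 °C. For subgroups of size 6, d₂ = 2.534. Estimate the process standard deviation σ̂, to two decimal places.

R̄ = (16.3 + 15.1 + 18.6 + 24.8 + 18.4 + 16.8 + 14.1) / 7 = 17.7286
σ̂ = R̄ / d₂ = 17.7286 / 2.534 = 6.9963

7.00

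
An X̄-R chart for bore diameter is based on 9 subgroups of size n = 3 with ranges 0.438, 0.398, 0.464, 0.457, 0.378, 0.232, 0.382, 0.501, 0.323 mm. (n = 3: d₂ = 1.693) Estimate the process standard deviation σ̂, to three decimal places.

R̄ = (0.438 + 0.398 + 0.464 + 0.457 + 0.378 + 0.232 + 0.382 + 0.501 + 0.323) / 9 = 0.3970
σ̂ = R̄ / d₂ = 0.3970 / 1.693 = 0.2345

0.234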